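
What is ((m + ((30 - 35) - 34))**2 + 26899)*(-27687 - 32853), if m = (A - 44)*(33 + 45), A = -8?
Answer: -1016825238960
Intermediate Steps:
m = -4056 (m = (-8 - 44)*(33 + 45) = -52*78 = -4056)
((m + ((30 - 35) - 34))**2 + 26899)*(-27687 - 32853) = ((-4056 + ((30 - 35) - 34))**2 + 26899)*(-27687 - 32853) = ((-4056 + (-5 - 34))**2 + 26899)*(-60540) = ((-4056 - 39)**2 + 26899)*(-60540) = ((-4095)**2 + 26899)*(-60540) = (16769025 + 26899)*(-60540) = 16795924*(-60540) = -1016825238960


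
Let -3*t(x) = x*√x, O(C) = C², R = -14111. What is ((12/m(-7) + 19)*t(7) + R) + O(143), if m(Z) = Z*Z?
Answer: 6338 - 943*√7/21 ≈ 6219.2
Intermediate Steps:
m(Z) = Z²
t(x) = -x^(3/2)/3 (t(x) = -x*√x/3 = -x^(3/2)/3)
((12/m(-7) + 19)*t(7) + R) + O(143) = ((12/((-7)²) + 19)*(-7*√7/3) - 14111) + 143² = ((12/49 + 19)*(-7*√7/3) - 14111) + 20449 = (943*(-7*√7/3)/49 - 14111) + 20449 = (-943*√7/21 - 14111) + 20449 = (-14111 - 943*√7/21) + 20449 = 6338 - 943*√7/21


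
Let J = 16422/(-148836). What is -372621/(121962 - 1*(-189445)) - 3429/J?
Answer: 26487189178341/852320959 ≈ 31077.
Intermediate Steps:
J = -2737/24806 (J = 16422*(-1/148836) = -2737/24806 ≈ -0.11034)
-372621/(121962 - 1*(-189445)) - 3429/J = -372621/(121962 - 1*(-189445)) - 3429/(-2737/24806) = -372621/(121962 + 189445) - 3429*(-24806/2737) = -372621/311407 + 85059774/2737 = 26487189178341/852320959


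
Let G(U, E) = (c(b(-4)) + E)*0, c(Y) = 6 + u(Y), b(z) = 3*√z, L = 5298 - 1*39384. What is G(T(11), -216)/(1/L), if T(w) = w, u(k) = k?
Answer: 0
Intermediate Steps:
L = -34086 (L = 5298 - 39384 = -34086)
c(Y) = 6 + Y
G(U, E) = 0 (G(U, E) = ((6 + 3*√(-4)) + E)*0 = ((6 + 3*(2*I)) + E)*0 = ((6 + 6*I) + E)*0 = (6 + E + 6*I)*0 = 0)
G(T(11), -216)/(1/L) = 0/(1/(-34086)) = 0/(-1/34086) = 0*(-34086) = 0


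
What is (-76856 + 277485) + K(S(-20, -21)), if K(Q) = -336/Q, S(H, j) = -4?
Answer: 200713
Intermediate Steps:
(-76856 + 277485) + K(S(-20, -21)) = (-76856 + 277485) - 336/(-4) = 200629 - 336*(-¼) = 200629 + 84 = 200713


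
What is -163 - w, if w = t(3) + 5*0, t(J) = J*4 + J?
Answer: -178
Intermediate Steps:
t(J) = 5*J (t(J) = 4*J + J = 5*J)
w = 15 (w = 5*3 + 5*0 = 15 + 0 = 15)
-163 - w = -163 - 1*15 = -163 - 15 = -178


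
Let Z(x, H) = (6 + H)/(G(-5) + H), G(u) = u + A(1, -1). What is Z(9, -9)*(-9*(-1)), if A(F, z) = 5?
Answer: 3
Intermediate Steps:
G(u) = 5 + u (G(u) = u + 5 = 5 + u)
Z(x, H) = (6 + H)/H (Z(x, H) = (6 + H)/((5 - 5) + H) = (6 + H)/(0 + H) = (6 + H)/H)
Z(9, -9)*(-9*(-1)) = ((6 - 9)/(-9))*(-9*(-1)) = -1/9*(-3)*9 = (1/3)*9 = 3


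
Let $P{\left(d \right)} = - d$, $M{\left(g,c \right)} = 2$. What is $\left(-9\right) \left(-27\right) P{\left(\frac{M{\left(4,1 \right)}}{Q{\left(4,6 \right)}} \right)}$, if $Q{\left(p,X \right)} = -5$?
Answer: $\frac{486}{5} \approx 97.2$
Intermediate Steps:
$\left(-9\right) \left(-27\right) P{\left(\frac{M{\left(4,1 \right)}}{Q{\left(4,6 \right)}} \right)} = \left(-9\right) \left(-27\right) \left(- \frac{2}{-5}\right) = 243 \left(- \frac{2 \left(-1\right)}{5}\right) = 243 \left(\left(-1\right) \left(- \frac{2}{5}\right)\right) = 243 \cdot \frac{2}{5} = \frac{486}{5}$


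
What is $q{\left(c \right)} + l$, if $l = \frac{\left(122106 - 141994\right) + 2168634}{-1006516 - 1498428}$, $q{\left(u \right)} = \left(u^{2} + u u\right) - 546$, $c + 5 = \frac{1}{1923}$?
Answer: $- \frac{2301271177763741}{4631552530488} \approx -496.87$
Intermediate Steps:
$c = - \frac{9614}{1923}$ ($c = -5 + \frac{1}{1923} = - \frac{9614}{1923} \approx -4.9995$)
$q{\left(u \right)} = -546 + 2 u^{2}$ ($q{\left(u \right)} = \left(u^{2} + u^{2}\right) - 546 = 2 u^{2} - 546 = -546 + 2 u^{2}$)
$l = - \frac{1074373}{1252472}$ ($l = \frac{\left(122106 - 141994\right) + 2168634}{-2504944} = \left(-19888 + 2168634\right) \left(- \frac{1}{2504944}\right) = 2148746 \left(- \frac{1}{2504944}\right) = - \frac{1074373}{1252472} \approx -0.8578$)
$q{\left(c \right)} + l = \left(-546 + 2 \left(- \frac{9614}{1923}\right)^{2}\right) - \frac{1074373}{1252472} = \left(-546 + 2 \cdot \frac{92428996}{3697929}\right) - \frac{1074373}{1252472} = \left(-546 + \frac{184857992}{3697929}\right) - \frac{1074373}{1252472} = - \frac{1834211242}{3697929} - \frac{1074373}{1252472} = - \frac{2301271177763741}{4631552530488}$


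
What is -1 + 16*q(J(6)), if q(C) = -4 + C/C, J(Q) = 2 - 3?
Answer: -49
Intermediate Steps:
J(Q) = -1
q(C) = -3 (q(C) = -4 + 1 = -3)
-1 + 16*q(J(6)) = -1 + 16*(-3) = -1 - 48 = -49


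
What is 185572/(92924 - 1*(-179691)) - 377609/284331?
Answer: -50178005203/77512895565 ≈ -0.64735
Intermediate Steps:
185572/(92924 - 1*(-179691)) - 377609/284331 = 185572/(92924 + 179691) - 377609*1/284331 = 185572/272615 - 377609/284331 = -50178005203/77512895565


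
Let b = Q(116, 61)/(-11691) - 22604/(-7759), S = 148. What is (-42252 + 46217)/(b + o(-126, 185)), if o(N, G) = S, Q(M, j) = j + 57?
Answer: 359667009585/13688497214 ≈ 26.275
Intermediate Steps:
Q(M, j) = 57 + j
o(N, G) = 148
b = 263347802/90710469 (b = (57 + 61)/(-11691) - 22604/(-7759) = 118*(-1/11691) - 22604*(-1/7759) = -118/11691 + 22604/7759 = 263347802/90710469 ≈ 2.9032)
(-42252 + 46217)/(b + o(-126, 185)) = (-42252 + 46217)/(263347802/90710469 + 148) = 3965/(13688497214/90710469) = 3965*(90710469/13688497214) = 359667009585/13688497214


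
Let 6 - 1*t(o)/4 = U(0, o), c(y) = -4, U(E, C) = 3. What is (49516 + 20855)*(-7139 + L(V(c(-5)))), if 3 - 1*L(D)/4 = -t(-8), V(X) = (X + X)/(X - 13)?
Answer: -498156309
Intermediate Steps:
t(o) = 12 (t(o) = 24 - 4*3 = 24 - 12 = 12)
V(X) = 2*X/(-13 + X) (V(X) = (2*X)/(-13 + X) = 2*X/(-13 + X))
L(D) = 60 (L(D) = 12 - (-4)*12 = 12 - 4*(-12) = 12 + 48 = 60)
(49516 + 20855)*(-7139 + L(V(c(-5)))) = (49516 + 20855)*(-7139 + 60) = 70371*(-7079) = -498156309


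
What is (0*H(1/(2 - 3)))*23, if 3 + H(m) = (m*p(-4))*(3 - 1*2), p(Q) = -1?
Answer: 0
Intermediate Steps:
H(m) = -3 - m (H(m) = -3 + (m*(-1))*(3 - 1*2) = -3 + (-m)*(3 - 2) = -3 - m*1 = -3 - m)
(0*H(1/(2 - 3)))*23 = (0*(-3 - 1/(2 - 3)))*23 = (0*(-3 - 1/(-1)))*23 = (0*(-3 - 1*(-1)))*23 = (0*(-3 + 1))*23 = (0*(-2))*23 = 0*23 = 0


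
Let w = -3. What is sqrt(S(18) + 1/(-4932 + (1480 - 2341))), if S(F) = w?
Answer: 2*I*sqrt(25170585)/5793 ≈ 1.7321*I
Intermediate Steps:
S(F) = -3
sqrt(S(18) + 1/(-4932 + (1480 - 2341))) = sqrt(-3 + 1/(-4932 + (1480 - 2341))) = sqrt(-3 + 1/(-4932 - 861)) = sqrt(-3 + 1/(-5793)) = sqrt(-3 - 1/5793) = sqrt(-17380/5793) = 2*I*sqrt(25170585)/5793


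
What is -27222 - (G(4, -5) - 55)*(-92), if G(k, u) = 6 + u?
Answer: -32190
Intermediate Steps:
-27222 - (G(4, -5) - 55)*(-92) = -27222 - ((6 - 5) - 55)*(-92) = -27222 - (1 - 55)*(-92) = -27222 - (-54)*(-92) = -27222 - 1*4968 = -27222 - 4968 = -32190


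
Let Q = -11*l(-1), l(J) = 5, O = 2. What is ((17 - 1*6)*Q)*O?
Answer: -1210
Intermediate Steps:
Q = -55 (Q = -11*5 = -55)
((17 - 1*6)*Q)*O = ((17 - 1*6)*(-55))*2 = ((17 - 6)*(-55))*2 = (11*(-55))*2 = -605*2 = -1210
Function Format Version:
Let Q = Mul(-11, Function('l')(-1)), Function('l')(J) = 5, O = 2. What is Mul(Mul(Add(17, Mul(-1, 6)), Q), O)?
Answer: -1210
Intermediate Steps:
Q = -55 (Q = Mul(-11, 5) = -55)
Mul(Mul(Add(17, Mul(-1, 6)), Q), O) = Mul(Mul(Add(17, Mul(-1, 6)), -55), 2) = Mul(Mul(Add(17, -6), -55), 2) = Mul(Mul(11, -55), 2) = Mul(-605, 2) = -1210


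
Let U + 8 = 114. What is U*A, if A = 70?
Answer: 7420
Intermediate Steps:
U = 106 (U = -8 + 114 = 106)
U*A = 106*70 = 7420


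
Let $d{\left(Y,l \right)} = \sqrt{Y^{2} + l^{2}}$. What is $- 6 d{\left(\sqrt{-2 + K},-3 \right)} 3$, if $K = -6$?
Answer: $-18$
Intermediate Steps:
$- 6 d{\left(\sqrt{-2 + K},-3 \right)} 3 = - 6 \sqrt{\left(\sqrt{-2 - 6}\right)^{2} + \left(-3\right)^{2}} \cdot 3 = - 6 \sqrt{\left(\sqrt{-8}\right)^{2} + 9} \cdot 3 = - 6 \sqrt{\left(2 i \sqrt{2}\right)^{2} + 9} \cdot 3 = - 6 \sqrt{-8 + 9} \cdot 3 = - 6 \sqrt{1} \cdot 3 = \left(-6\right) 1 \cdot 3 = \left(-6\right) 3 = -18$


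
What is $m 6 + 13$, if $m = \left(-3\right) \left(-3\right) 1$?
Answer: $67$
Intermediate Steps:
$m = 9$ ($m = 9 \cdot 1 = 9$)
$m 6 + 13 = 9 \cdot 6 + 13 = 54 + 13 = 67$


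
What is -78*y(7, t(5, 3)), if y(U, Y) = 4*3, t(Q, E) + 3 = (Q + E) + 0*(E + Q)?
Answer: -936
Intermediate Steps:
t(Q, E) = -3 + E + Q (t(Q, E) = -3 + ((Q + E) + 0*(E + Q)) = -3 + ((E + Q) + 0) = -3 + (E + Q) = -3 + E + Q)
y(U, Y) = 12
-78*y(7, t(5, 3)) = -78*12 = -936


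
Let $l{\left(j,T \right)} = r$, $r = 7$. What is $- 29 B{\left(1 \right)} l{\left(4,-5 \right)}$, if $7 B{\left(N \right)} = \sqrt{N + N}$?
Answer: $- 29 \sqrt{2} \approx -41.012$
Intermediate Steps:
$l{\left(j,T \right)} = 7$
$B{\left(N \right)} = \frac{\sqrt{2} \sqrt{N}}{7}$ ($B{\left(N \right)} = \frac{\sqrt{N + N}}{7} = \frac{\sqrt{2 N}}{7} = \frac{\sqrt{2} \sqrt{N}}{7}$)
$- 29 B{\left(1 \right)} l{\left(4,-5 \right)} = - 29 \frac{\sqrt{2} \sqrt{1}}{7} \cdot 7 = - 29 \cdot \frac{1}{7} \sqrt{2} \cdot 1 \cdot 7 = - 29 \frac{\sqrt{2}}{7} \cdot 7 = - \frac{29 \sqrt{2}}{7} \cdot 7 = - 29 \sqrt{2}$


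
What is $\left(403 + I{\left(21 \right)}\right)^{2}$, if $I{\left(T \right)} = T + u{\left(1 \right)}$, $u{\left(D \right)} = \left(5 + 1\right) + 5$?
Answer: $189225$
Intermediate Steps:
$u{\left(D \right)} = 11$ ($u{\left(D \right)} = 6 + 5 = 11$)
$I{\left(T \right)} = 11 + T$ ($I{\left(T \right)} = T + 11 = 11 + T$)
$\left(403 + I{\left(21 \right)}\right)^{2} = \left(403 + \left(11 + 21\right)\right)^{2} = \left(403 + 32\right)^{2} = 435^{2} = 189225$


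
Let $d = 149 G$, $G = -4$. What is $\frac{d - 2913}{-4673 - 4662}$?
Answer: $\frac{3509}{9335} \approx 0.3759$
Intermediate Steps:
$d = -596$ ($d = 149 \left(-4\right) = -596$)
$\frac{d - 2913}{-4673 - 4662} = \frac{-596 - 2913}{-4673 - 4662} = - \frac{3509}{-9335} = \left(-3509\right) \left(- \frac{1}{9335}\right) = \frac{3509}{9335}$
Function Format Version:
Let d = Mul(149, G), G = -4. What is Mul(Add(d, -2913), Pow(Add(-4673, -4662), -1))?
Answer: Rational(3509, 9335) ≈ 0.37590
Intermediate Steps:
d = -596 (d = Mul(149, -4) = -596)
Mul(Add(d, -2913), Pow(Add(-4673, -4662), -1)) = Mul(Add(-596, -2913), Pow(Add(-4673, -4662), -1)) = Mul(-3509, Pow(-9335, -1)) = Mul(-3509, Rational(-1, 9335)) = Rational(3509, 9335)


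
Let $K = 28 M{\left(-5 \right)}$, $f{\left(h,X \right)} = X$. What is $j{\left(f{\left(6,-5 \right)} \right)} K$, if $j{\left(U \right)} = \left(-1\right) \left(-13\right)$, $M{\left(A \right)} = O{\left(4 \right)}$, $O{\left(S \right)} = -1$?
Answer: $-364$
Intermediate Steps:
$M{\left(A \right)} = -1$
$K = -28$ ($K = 28 \left(-1\right) = -28$)
$j{\left(U \right)} = 13$
$j{\left(f{\left(6,-5 \right)} \right)} K = 13 \left(-28\right) = -364$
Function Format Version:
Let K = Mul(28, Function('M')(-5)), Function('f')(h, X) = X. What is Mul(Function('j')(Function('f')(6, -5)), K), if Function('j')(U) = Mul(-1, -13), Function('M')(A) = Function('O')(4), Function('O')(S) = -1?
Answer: -364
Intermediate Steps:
Function('M')(A) = -1
K = -28 (K = Mul(28, -1) = -28)
Function('j')(U) = 13
Mul(Function('j')(Function('f')(6, -5)), K) = Mul(13, -28) = -364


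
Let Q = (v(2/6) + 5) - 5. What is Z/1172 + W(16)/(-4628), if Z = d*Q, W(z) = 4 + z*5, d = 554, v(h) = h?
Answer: 283571/2034006 ≈ 0.13942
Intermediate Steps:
Q = ⅓ (Q = (2/6 + 5) - 5 = (2*(⅙) + 5) - 5 = (⅓ + 5) - 5 = 16/3 - 5 = ⅓ ≈ 0.33333)
W(z) = 4 + 5*z
Z = 554/3 (Z = 554*(⅓) = 554/3 ≈ 184.67)
Z/1172 + W(16)/(-4628) = (554/3)/1172 + (4 + 5*16)/(-4628) = (554/3)*(1/1172) + (4 + 80)*(-1/4628) = 277/1758 + 84*(-1/4628) = 277/1758 - 21/1157 = 283571/2034006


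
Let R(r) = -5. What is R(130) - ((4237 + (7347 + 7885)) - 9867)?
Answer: -9607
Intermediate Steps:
R(130) - ((4237 + (7347 + 7885)) - 9867) = -5 - ((4237 + (7347 + 7885)) - 9867) = -5 - ((4237 + 15232) - 9867) = -5 - (19469 - 9867) = -5 - 1*9602 = -5 - 9602 = -9607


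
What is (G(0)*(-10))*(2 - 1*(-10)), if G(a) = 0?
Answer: 0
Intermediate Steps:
(G(0)*(-10))*(2 - 1*(-10)) = (0*(-10))*(2 - 1*(-10)) = 0*(2 + 10) = 0*12 = 0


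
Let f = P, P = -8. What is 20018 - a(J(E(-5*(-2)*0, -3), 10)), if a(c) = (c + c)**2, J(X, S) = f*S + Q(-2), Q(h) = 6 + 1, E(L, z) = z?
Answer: -1298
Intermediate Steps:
Q(h) = 7
f = -8
J(X, S) = 7 - 8*S (J(X, S) = -8*S + 7 = 7 - 8*S)
a(c) = 4*c**2 (a(c) = (2*c)**2 = 4*c**2)
20018 - a(J(E(-5*(-2)*0, -3), 10)) = 20018 - 4*(7 - 8*10)**2 = 20018 - 4*(7 - 80)**2 = 20018 - 4*(-73)**2 = 20018 - 4*5329 = 20018 - 1*21316 = 20018 - 21316 = -1298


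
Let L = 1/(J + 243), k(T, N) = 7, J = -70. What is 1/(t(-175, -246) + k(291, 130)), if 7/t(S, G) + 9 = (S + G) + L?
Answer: 10627/74216 ≈ 0.14319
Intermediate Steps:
L = 1/173 (L = 1/(-70 + 243) = 1/173 ≈ 0.0057803)
t(S, G) = 7/(-1556/173 + G + S) (t(S, G) = 7/(-9 + ((S + G) + 1/173)) = 7/(-9 + ((G + S) + 1/173)) = 7/(-9 + (1/173 + G + S)) = 7/(-1556/173 + G + S))
1/(t(-175, -246) + k(291, 130)) = 1/(1211/(-1556 + 173*(-246) + 173*(-175)) + 7) = 1/(1211/(-1556 - 42558 - 30275) + 7) = 1/(1211/(-74389) + 7) = 1/(1211*(-1/74389) + 7) = 1/(-173/10627 + 7) = 1/(74216/10627) = 10627/74216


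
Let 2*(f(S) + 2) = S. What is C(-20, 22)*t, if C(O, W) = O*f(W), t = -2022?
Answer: 363960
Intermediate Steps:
f(S) = -2 + S/2
C(O, W) = O*(-2 + W/2)
C(-20, 22)*t = ((½)*(-20)*(-4 + 22))*(-2022) = ((½)*(-20)*18)*(-2022) = -180*(-2022) = 363960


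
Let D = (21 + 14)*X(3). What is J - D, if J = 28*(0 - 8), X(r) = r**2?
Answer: -539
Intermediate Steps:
J = -224 (J = 28*(-8) = -224)
D = 315 (D = (21 + 14)*3**2 = 35*9 = 315)
J - D = -224 - 1*315 = -224 - 315 = -539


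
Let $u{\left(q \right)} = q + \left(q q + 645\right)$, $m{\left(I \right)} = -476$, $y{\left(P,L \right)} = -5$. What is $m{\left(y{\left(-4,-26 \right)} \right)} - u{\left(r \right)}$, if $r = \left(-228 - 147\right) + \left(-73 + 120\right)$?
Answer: $-108377$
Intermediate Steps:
$r = -328$ ($r = -375 + 47 = -328$)
$u{\left(q \right)} = 645 + q + q^{2}$ ($u{\left(q \right)} = q + \left(q^{2} + 645\right) = q + \left(645 + q^{2}\right) = 645 + q + q^{2}$)
$m{\left(y{\left(-4,-26 \right)} \right)} - u{\left(r \right)} = -476 - \left(645 - 328 + \left(-328\right)^{2}\right) = -476 - \left(645 - 328 + 107584\right) = -476 - 107901 = -108377$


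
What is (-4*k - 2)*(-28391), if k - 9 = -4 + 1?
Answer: 738166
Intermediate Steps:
k = 6 (k = 9 + (-4 + 1) = 9 - 3 = 6)
(-4*k - 2)*(-28391) = (-4*6 - 2)*(-28391) = (-24 - 2)*(-28391) = -26*(-28391) = 738166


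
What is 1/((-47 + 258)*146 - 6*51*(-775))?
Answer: 1/267956 ≈ 3.7320e-6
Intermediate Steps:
1/((-47 + 258)*146 - 6*51*(-775)) = 1/(211*146 - 306*(-775)) = 1/(30806 + 237150) = 1/267956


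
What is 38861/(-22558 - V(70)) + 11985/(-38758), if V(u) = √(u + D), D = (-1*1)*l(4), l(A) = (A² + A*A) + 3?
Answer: -40075014482069/19722524905382 + 38861*√35/508863329 ≈ -2.0315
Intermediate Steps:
l(A) = 3 + 2*A² (l(A) = (A² + A²) + 3 = 2*A² + 3 = 3 + 2*A²)
D = -35 (D = (-1*1)*(3 + 2*4²) = -(3 + 2*16) = -(3 + 32) = -1*35 = -35)
V(u) = √(-35 + u) (V(u) = √(u - 35) = √(-35 + u))
38861/(-22558 - V(70)) + 11985/(-38758) = 38861/(-22558 - √(-35 + 70)) + 11985/(-38758) = 38861/(-22558 - √35) + 11985*(-1/38758) = 38861/(-22558 - √35) - 11985/38758 = -11985/38758 + 38861/(-22558 - √35)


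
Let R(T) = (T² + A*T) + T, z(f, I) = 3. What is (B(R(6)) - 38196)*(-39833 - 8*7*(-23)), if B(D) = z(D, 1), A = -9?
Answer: 1472149185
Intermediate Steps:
R(T) = T² - 8*T (R(T) = (T² - 9*T) + T = T² - 8*T)
B(D) = 3
(B(R(6)) - 38196)*(-39833 - 8*7*(-23)) = (3 - 38196)*(-39833 - 8*7*(-23)) = -38193*(-39833 - 56*(-23)) = -38193*(-39833 + 1288) = -38193*(-38545) = 1472149185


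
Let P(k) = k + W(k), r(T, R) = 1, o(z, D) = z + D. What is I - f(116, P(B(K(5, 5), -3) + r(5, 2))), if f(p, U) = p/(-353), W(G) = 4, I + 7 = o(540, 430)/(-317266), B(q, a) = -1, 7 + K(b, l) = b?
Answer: -373751920/55997449 ≈ -6.6744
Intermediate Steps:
o(z, D) = D + z
K(b, l) = -7 + b
I = -1110916/158633 (I = -7 + (430 + 540)/(-317266) = -7 + 970*(-1/317266) = -7 - 485/158633 = -1110916/158633 ≈ -7.0031)
P(k) = 4 + k (P(k) = k + 4 = 4 + k)
f(p, U) = -p/353 (f(p, U) = p*(-1/353) = -p/353)
I - f(116, P(B(K(5, 5), -3) + r(5, 2))) = -1110916/158633 - (-1)*116/353 = -1110916/158633 - 1*(-116/353) = -1110916/158633 + 116/353 = -373751920/55997449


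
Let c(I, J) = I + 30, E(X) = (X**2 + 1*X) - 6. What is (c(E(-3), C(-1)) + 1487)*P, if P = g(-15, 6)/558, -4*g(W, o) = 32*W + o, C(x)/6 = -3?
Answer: 119843/372 ≈ 322.16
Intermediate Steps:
C(x) = -18 (C(x) = 6*(-3) = -18)
E(X) = -6 + X + X**2 (E(X) = (X**2 + X) - 6 = (X + X**2) - 6 = -6 + X + X**2)
c(I, J) = 30 + I
g(W, o) = -8*W - o/4 (g(W, o) = -(32*W + o)/4 = -(o + 32*W)/4 = -8*W - o/4)
P = 79/372 (P = (-8*(-15) - 1/4*6)/558 = (120 - 3/2)*(1/558) = (237/2)*(1/558) = 79/372 ≈ 0.21237)
(c(E(-3), C(-1)) + 1487)*P = ((30 + (-6 - 3 + (-3)**2)) + 1487)*(79/372) = ((30 + (-6 - 3 + 9)) + 1487)*(79/372) = ((30 + 0) + 1487)*(79/372) = (30 + 1487)*(79/372) = 1517*(79/372) = 119843/372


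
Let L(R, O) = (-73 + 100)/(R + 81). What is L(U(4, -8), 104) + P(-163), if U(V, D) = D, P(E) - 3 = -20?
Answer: -1214/73 ≈ -16.630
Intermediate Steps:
P(E) = -17 (P(E) = 3 - 20 = -17)
L(R, O) = 27/(81 + R)
L(U(4, -8), 104) + P(-163) = 27/(81 - 8) - 17 = 27/73 - 17 = -1214/73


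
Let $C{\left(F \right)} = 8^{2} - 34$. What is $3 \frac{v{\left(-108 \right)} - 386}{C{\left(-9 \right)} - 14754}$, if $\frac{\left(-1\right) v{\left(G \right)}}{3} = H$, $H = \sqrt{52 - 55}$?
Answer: $\frac{193}{2454} + \frac{i \sqrt{3}}{1636} \approx 0.078647 + 0.0010587 i$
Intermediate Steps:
$C{\left(F \right)} = 30$ ($C{\left(F \right)} = 64 - 34 = 30$)
$H = i \sqrt{3}$ ($H = \sqrt{-3} = i \sqrt{3} \approx 1.732 i$)
$v{\left(G \right)} = - 3 i \sqrt{3}$
$3 \frac{v{\left(-108 \right)} - 386}{C{\left(-9 \right)} - 14754} = 3 \frac{- 3 i \sqrt{3} - 386}{30 - 14754} = 3 \frac{-386 - 3 i \sqrt{3}}{-14724} = 3 \left(-386 - 3 i \sqrt{3}\right) \left(- \frac{1}{14724}\right) = 3 \left(\frac{193}{7362} + \frac{i \sqrt{3}}{4908}\right) = \frac{193}{2454} + \frac{i \sqrt{3}}{1636}$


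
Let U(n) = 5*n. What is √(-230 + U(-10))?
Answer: 2*I*√70 ≈ 16.733*I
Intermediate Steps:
√(-230 + U(-10)) = √(-230 + 5*(-10)) = √(-230 - 50) = √(-280) = 2*I*√70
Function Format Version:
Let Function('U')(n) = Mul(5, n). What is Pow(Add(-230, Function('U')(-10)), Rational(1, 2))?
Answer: Mul(2, I, Pow(70, Rational(1, 2))) ≈ Mul(16.733, I)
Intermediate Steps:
Pow(Add(-230, Function('U')(-10)), Rational(1, 2)) = Pow(Add(-230, Mul(5, -10)), Rational(1, 2)) = Pow(Add(-230, -50), Rational(1, 2)) = Pow(-280, Rational(1, 2)) = Mul(2, I, Pow(70, Rational(1, 2)))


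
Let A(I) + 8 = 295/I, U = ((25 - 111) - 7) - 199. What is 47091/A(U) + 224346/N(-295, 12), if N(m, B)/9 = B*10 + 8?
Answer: -847244701/168384 ≈ -5031.6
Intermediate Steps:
N(m, B) = 72 + 90*B (N(m, B) = 9*(B*10 + 8) = 9*(10*B + 8) = 9*(8 + 10*B) = 72 + 90*B)
U = -292 (U = (-86 - 7) - 199 = -93 - 199 = -292)
A(I) = -8 + 295/I
47091/A(U) + 224346/N(-295, 12) = 47091/(-8 + 295/(-292)) + 224346/(72 + 90*12) = 47091/(-8 + 295*(-1/292)) + 224346/(72 + 1080) = 47091/(-8 - 295/292) + 224346/1152 = 47091/(-2631/292) + 224346*(1/1152) = 47091*(-292/2631) + 37391/192 = -4583524/877 + 37391/192 = -847244701/168384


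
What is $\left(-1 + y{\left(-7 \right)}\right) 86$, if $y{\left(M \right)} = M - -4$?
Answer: $-344$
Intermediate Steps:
$y{\left(M \right)} = 4 + M$ ($y{\left(M \right)} = M + 4 = 4 + M$)
$\left(-1 + y{\left(-7 \right)}\right) 86 = \left(-1 + \left(4 - 7\right)\right) 86 = \left(-1 - 3\right) 86 = \left(-4\right) 86 = -344$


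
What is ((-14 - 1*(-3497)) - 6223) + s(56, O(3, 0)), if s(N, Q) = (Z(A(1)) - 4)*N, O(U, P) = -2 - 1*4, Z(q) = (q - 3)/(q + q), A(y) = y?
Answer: -3020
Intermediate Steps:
Z(q) = (-3 + q)/(2*q) (Z(q) = (-3 + q)/((2*q)) = (-3 + q)*(1/(2*q)) = (-3 + q)/(2*q))
O(U, P) = -6 (O(U, P) = -2 - 4 = -6)
s(N, Q) = -5*N (s(N, Q) = ((½)*(-3 + 1)/1 - 4)*N = ((½)*1*(-2) - 4)*N = (-1 - 4)*N = -5*N)
((-14 - 1*(-3497)) - 6223) + s(56, O(3, 0)) = ((-14 - 1*(-3497)) - 6223) - 5*56 = ((-14 + 3497) - 6223) - 280 = (3483 - 6223) - 280 = -2740 - 280 = -3020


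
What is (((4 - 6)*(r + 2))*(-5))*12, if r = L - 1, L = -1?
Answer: 0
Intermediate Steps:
r = -2 (r = -1 - 1 = -2)
(((4 - 6)*(r + 2))*(-5))*12 = (((4 - 6)*(-2 + 2))*(-5))*12 = (-2*0*(-5))*12 = (0*(-5))*12 = 0*12 = 0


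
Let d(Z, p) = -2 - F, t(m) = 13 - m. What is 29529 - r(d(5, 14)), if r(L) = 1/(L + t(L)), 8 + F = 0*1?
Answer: 383876/13 ≈ 29529.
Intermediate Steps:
F = -8 (F = -8 + 0*1 = -8 + 0 = -8)
d(Z, p) = 6 (d(Z, p) = -2 - 1*(-8) = -2 + 8 = 6)
r(L) = 1/13 (r(L) = 1/(L + (13 - L)) = 1/13)
29529 - r(d(5, 14)) = 29529 - 1*1/13 = 29529 - 1/13 = 383876/13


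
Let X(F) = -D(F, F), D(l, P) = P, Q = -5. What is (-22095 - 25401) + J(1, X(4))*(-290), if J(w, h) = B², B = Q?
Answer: -54746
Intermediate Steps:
B = -5
X(F) = -F
J(w, h) = 25 (J(w, h) = (-5)² = 25)
(-22095 - 25401) + J(1, X(4))*(-290) = (-22095 - 25401) + 25*(-290) = -47496 - 7250 = -54746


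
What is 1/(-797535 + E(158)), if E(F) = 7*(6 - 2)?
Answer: -1/797507 ≈ -1.2539e-6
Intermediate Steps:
E(F) = 28 (E(F) = 7*4 = 28)
1/(-797535 + E(158)) = 1/(-797535 + 28) = 1/(-797507) = -1/797507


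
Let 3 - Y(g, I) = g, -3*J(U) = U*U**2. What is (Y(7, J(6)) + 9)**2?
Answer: 25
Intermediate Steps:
J(U) = -U**3/3 (J(U) = -U*U**2/3 = -U**3/3)
Y(g, I) = 3 - g
(Y(7, J(6)) + 9)**2 = ((3 - 1*7) + 9)**2 = ((3 - 7) + 9)**2 = (-4 + 9)**2 = 5**2 = 25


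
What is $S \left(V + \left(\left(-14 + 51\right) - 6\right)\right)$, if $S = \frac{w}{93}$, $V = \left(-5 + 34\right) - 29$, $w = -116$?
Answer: $- \frac{116}{3} \approx -38.667$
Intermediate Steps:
$V = 0$ ($V = 29 - 29 = 0$)
$S = - \frac{116}{93} \approx -1.2473$
$S \left(V + \left(\left(-14 + 51\right) - 6\right)\right) = - \frac{116 \left(0 + \left(\left(-14 + 51\right) - 6\right)\right)}{93} = - \frac{116 \left(0 + \left(37 - 6\right)\right)}{93} = - \frac{116 \left(0 + 31\right)}{93} = \left(- \frac{116}{93}\right) 31 = - \frac{116}{3}$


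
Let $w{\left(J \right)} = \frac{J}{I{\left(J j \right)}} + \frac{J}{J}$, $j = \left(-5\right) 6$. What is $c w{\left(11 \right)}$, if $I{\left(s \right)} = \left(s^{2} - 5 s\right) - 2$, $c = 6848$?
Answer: $\frac{189277008}{27637} \approx 6848.7$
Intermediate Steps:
$j = -30$
$I{\left(s \right)} = -2 + s^{2} - 5 s$
$w{\left(J \right)} = 1 + \frac{J}{-2 + 150 J + 900 J^{2}}$ ($w{\left(J \right)} = \frac{J}{-2 + \left(J \left(-30\right)\right)^{2} - 5 J \left(-30\right)} + \frac{J}{J} = \frac{J}{-2 + \left(- 30 J\right)^{2} - 5 \left(- 30 J\right)} + 1 = \frac{J}{-2 + 900 J^{2} + 150 J} + 1 = \frac{J}{-2 + 150 J + 900 J^{2}} + 1 = 1 + \frac{J}{-2 + 150 J + 900 J^{2}}$)
$c w{\left(11 \right)} = 6848 \frac{2 - 900 \cdot 11^{2} - 1661}{2 \left(1 - 450 \cdot 11^{2} - 825\right)} = 6848 \frac{2 - 108900 - 1661}{2 \left(1 - 54450 - 825\right)} = 6848 \cdot \frac{1}{2} \frac{1}{-55274} \left(-110559\right) = 6848 \cdot \frac{1}{2} \left(- \frac{1}{55274}\right) \left(-110559\right) = 6848 \cdot \frac{110559}{110548} = \frac{189277008}{27637}$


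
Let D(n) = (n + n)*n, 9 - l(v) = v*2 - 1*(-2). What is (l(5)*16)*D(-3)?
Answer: -864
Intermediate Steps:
l(v) = 7 - 2*v (l(v) = 9 - (v*2 - 1*(-2)) = 9 - (2*v + 2) = 9 - (2 + 2*v) = 9 + (-2 - 2*v) = 7 - 2*v)
D(n) = 2*n² (D(n) = (2*n)*n = 2*n²)
(l(5)*16)*D(-3) = ((7 - 2*5)*16)*(2*(-3)²) = ((7 - 10)*16)*(2*9) = -3*16*18 = -48*18 = -864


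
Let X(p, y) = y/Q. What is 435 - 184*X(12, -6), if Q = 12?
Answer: 527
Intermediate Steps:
X(p, y) = y/12
435 - 184*X(12, -6) = 435 - 46*(-6)/3 = 435 - 184*(-1/2) = 435 + 92 = 527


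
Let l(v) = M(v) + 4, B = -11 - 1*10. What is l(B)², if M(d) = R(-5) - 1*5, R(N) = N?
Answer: 36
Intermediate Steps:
B = -21 (B = -11 - 10 = -21)
M(d) = -10 (M(d) = -5 - 1*5 = -5 - 5 = -10)
l(v) = -6 (l(v) = -10 + 4 = -6)
l(B)² = (-6)² = 36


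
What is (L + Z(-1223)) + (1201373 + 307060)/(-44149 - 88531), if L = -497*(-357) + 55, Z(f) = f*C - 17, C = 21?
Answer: 20137192687/132680 ≈ 1.5177e+5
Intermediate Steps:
Z(f) = -17 + 21*f (Z(f) = f*21 - 17 = 21*f - 17 = -17 + 21*f)
L = 177484 (L = 177429 + 55 = 177484)
(L + Z(-1223)) + (1201373 + 307060)/(-44149 - 88531) = (177484 + (-17 + 21*(-1223))) + (1201373 + 307060)/(-44149 - 88531) = (177484 + (-17 - 25683)) + 1508433/(-132680) = (177484 - 25700) + 1508433*(-1/132680) = 151784 - 1508433/132680 = 20137192687/132680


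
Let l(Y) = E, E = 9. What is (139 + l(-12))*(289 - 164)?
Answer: 18500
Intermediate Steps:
l(Y) = 9
(139 + l(-12))*(289 - 164) = (139 + 9)*(289 - 164) = 148*125 = 18500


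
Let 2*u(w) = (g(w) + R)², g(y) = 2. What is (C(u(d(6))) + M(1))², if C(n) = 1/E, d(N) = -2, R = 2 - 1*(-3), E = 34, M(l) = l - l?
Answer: 1/1156 ≈ 0.00086505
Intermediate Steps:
M(l) = 0
R = 5 (R = 2 + 3 = 5)
u(w) = 49/2 (u(w) = (2 + 5)²/2 = (½)*7² = (½)*49 = 49/2)
C(n) = 1/34
(C(u(d(6))) + M(1))² = (1/34 + 0)² = (1/34)² = 1/1156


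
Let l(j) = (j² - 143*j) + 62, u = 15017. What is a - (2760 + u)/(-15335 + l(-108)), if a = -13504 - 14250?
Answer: -328486367/11835 ≈ -27756.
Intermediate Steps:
l(j) = 62 + j² - 143*j
a = -27754
a - (2760 + u)/(-15335 + l(-108)) = -27754 - (2760 + 15017)/(-15335 + (62 + (-108)² - 143*(-108))) = -27754 - 17777/(-15335 + (62 + 11664 + 15444)) = -27754 - 17777/(-15335 + 27170) = -27754 - 17777/11835 = -328486367/11835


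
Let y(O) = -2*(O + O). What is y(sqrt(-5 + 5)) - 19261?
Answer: -19261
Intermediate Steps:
y(O) = -4*O
y(sqrt(-5 + 5)) - 19261 = -4*sqrt(-5 + 5) - 19261 = -4*sqrt(0) - 19261 = -4*0 - 19261 = 0 - 19261 = -19261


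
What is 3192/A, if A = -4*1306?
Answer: -399/653 ≈ -0.61103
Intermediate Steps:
A = -5224
3192/A = 3192/(-5224) = 3192*(-1/5224) = -399/653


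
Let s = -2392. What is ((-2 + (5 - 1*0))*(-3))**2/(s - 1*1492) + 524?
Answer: 2035135/3884 ≈ 523.98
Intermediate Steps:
((-2 + (5 - 1*0))*(-3))**2/(s - 1*1492) + 524 = ((-2 + (5 - 1*0))*(-3))**2/(-2392 - 1*1492) + 524 = ((-2 + (5 + 0))*(-3))**2/(-2392 - 1492) + 524 = ((-2 + 5)*(-3))**2/(-3884) + 524 = (3*(-3))**2*(-1/3884) + 524 = (-9)**2*(-1/3884) + 524 = 81*(-1/3884) + 524 = -81/3884 + 524 = 2035135/3884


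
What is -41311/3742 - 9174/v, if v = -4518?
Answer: -25385665/2817726 ≈ -9.0093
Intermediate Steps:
-41311/3742 - 9174/v = -41311/3742 - 9174/(-4518) = -41311*1/3742 - 9174*(-1/4518) = -41311/3742 + 1529/753 = -25385665/2817726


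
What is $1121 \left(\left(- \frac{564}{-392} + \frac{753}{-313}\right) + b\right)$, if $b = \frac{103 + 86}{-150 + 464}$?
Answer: $- \frac{985406082}{2407909} \approx -409.24$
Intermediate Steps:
$b = \frac{189}{314} \approx 0.60191$
$1121 \left(\left(- \frac{564}{-392} + \frac{753}{-313}\right) + b\right) = 1121 \left(\left(- \frac{564}{-392} + \frac{753}{-313}\right) + \frac{189}{314}\right) = 1121 \left(\left(\left(-564\right) \left(- \frac{1}{392}\right) + 753 \left(- \frac{1}{313}\right)\right) + \frac{189}{314}\right) = 1121 \left(\left(\frac{141}{98} - \frac{753}{313}\right) + \frac{189}{314}\right) = 1121 \left(- \frac{29661}{30674} + \frac{189}{314}\right) = 1121 \left(- \frac{879042}{2407909}\right) = - \frac{985406082}{2407909}$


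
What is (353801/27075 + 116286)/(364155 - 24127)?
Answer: 3148797251/9206258100 ≈ 0.34203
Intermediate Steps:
(353801/27075 + 116286)/(364155 - 24127) = (353801*(1/27075) + 116286)/340028 = (353801/27075 + 116286)*(1/340028) = (3148797251/27075)*(1/340028) = 3148797251/9206258100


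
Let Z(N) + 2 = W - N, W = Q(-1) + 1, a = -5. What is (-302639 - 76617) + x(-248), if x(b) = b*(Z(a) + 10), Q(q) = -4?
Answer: -381736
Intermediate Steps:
W = -3 (W = -4 + 1 = -3)
Z(N) = -5 - N (Z(N) = -2 + (-3 - N) = -5 - N)
x(b) = 10*b (x(b) = b*((-5 - 1*(-5)) + 10) = b*((-5 + 5) + 10) = b*(0 + 10) = b*10 = 10*b)
(-302639 - 76617) + x(-248) = (-302639 - 76617) + 10*(-248) = -379256 - 2480 = -381736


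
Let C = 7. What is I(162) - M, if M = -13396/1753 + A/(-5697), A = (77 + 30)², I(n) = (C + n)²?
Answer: 285330552910/9986841 ≈ 28571.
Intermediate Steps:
I(n) = (7 + n)²
A = 11449 (A = 107² = 11449)
M = -96387109/9986841 (M = -13396/1753 + 11449/(-5697) = -13396*1/1753 + 11449*(-1/5697) = -13396/1753 - 11449/5697 = -96387109/9986841 ≈ -9.6514)
I(162) - M = (7 + 162)² - 1*(-96387109/9986841) = 169² + 96387109/9986841 = 28561 + 96387109/9986841 = 285330552910/9986841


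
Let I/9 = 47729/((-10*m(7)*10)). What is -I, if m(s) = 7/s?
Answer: 429561/100 ≈ 4295.6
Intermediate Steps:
I = -429561/100 (I = 9*(47729/((-70/7*10))) = 9*(47729/((-10*1*10))) = 9*(47729/((-10*10))) = 9*(47729/(-100)) = 9*(47729*(-1/100)) = 9*(-47729/100) = -429561/100 ≈ -4295.6)
-I = -1*(-429561/100) = 429561/100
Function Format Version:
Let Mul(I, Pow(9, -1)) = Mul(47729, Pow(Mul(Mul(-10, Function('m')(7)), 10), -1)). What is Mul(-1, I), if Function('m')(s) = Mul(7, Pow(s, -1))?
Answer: Rational(429561, 100) ≈ 4295.6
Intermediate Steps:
I = Rational(-429561, 100) (I = Mul(9, Mul(47729, Pow(Mul(Mul(-10, Mul(7, Pow(7, -1))), 10), -1))) = Mul(9, Mul(47729, Pow(Mul(Mul(-10, Mul(7, Rational(1, 7))), 10), -1))) = Mul(9, Mul(47729, Pow(Mul(Mul(-10, 1), 10), -1))) = Mul(9, Mul(47729, Pow(Mul(-10, 10), -1))) = Mul(9, Mul(47729, Pow(-100, -1))) = Mul(9, Mul(47729, Rational(-1, 100))) = Mul(9, Rational(-47729, 100)) = Rational(-429561, 100) ≈ -4295.6)
Mul(-1, I) = Mul(-1, Rational(-429561, 100)) = Rational(429561, 100)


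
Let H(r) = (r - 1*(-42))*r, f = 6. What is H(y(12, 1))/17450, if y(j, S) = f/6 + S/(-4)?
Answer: 513/279200 ≈ 0.0018374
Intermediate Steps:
y(j, S) = 1 - S/4 (y(j, S) = 6/6 + S/(-4) = 6*(1/6) + S*(-1/4) = 1 - S/4)
H(r) = r*(42 + r) (H(r) = (r + 42)*r = (42 + r)*r = r*(42 + r))
H(y(12, 1))/17450 = ((1 - 1/4*1)*(42 + (1 - 1/4*1)))/17450 = ((1 - 1/4)*(42 + (1 - 1/4)))*(1/17450) = (3*(42 + 3/4)/4)*(1/17450) = ((3/4)*(171/4))*(1/17450) = (513/16)*(1/17450) = 513/279200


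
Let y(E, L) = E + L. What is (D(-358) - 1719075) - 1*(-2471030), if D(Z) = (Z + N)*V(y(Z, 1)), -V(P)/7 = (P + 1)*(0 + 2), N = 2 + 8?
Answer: -982477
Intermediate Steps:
N = 10
V(P) = -14 - 14*P (V(P) = -7*(P + 1)*(0 + 2) = -7*(1 + P)*2 = -7*(2 + 2*P) = -14 - 14*P)
D(Z) = (-28 - 14*Z)*(10 + Z) (D(Z) = (Z + 10)*(-14 - 14*(Z + 1)) = (10 + Z)*(-14 - 14*(1 + Z)) = (10 + Z)*(-14 + (-14 - 14*Z)) = (10 + Z)*(-28 - 14*Z) = (-28 - 14*Z)*(10 + Z))
(D(-358) - 1719075) - 1*(-2471030) = (-14*(2 - 358)*(10 - 358) - 1719075) - 1*(-2471030) = (-14*(-356)*(-348) - 1719075) + 2471030 = (-1734432 - 1719075) + 2471030 = -3453507 + 2471030 = -982477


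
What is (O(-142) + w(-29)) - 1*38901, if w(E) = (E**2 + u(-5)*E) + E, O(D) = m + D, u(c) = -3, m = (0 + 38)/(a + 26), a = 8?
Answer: -648429/17 ≈ -38143.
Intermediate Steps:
m = 19/17 (m = (0 + 38)/(8 + 26) = 38/34 = 38*(1/34) = 19/17 ≈ 1.1176)
O(D) = 19/17 + D
w(E) = E**2 - 2*E (w(E) = (E**2 - 3*E) + E = E**2 - 2*E)
(O(-142) + w(-29)) - 1*38901 = ((19/17 - 142) - 29*(-2 - 29)) - 1*38901 = (-2395/17 - 29*(-31)) - 38901 = (-2395/17 + 899) - 38901 = 12888/17 - 38901 = -648429/17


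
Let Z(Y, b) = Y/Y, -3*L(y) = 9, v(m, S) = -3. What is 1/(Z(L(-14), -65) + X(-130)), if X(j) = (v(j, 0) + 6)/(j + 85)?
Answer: 15/14 ≈ 1.0714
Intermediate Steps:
L(y) = -3 (L(y) = -1/3*9 = -3)
X(j) = 3/(85 + j) (X(j) = (-3 + 6)/(j + 85) = 3/(85 + j))
Z(Y, b) = 1
1/(Z(L(-14), -65) + X(-130)) = 1/(1 + 3/(85 - 130)) = 1/(1 + 3/(-45)) = 1/(1 + 3*(-1/45)) = 1/(1 - 1/15) = 1/(14/15) = 15/14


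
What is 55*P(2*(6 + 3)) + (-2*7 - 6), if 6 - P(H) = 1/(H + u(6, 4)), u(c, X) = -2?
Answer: 4905/16 ≈ 306.56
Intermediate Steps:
P(H) = 6 - 1/(-2 + H) (P(H) = 6 - 1/(H - 2) = 6 - 1/(-2 + H))
55*P(2*(6 + 3)) + (-2*7 - 6) = 55*((-13 + 6*(2*(6 + 3)))/(-2 + 2*(6 + 3))) + (-2*7 - 6) = 55*((-13 + 6*(2*9))/(-2 + 2*9)) + (-14 - 6) = 55*((-13 + 6*18)/(-2 + 18)) - 20 = 55*((-13 + 108)/16) - 20 = 55*((1/16)*95) - 20 = 55*(95/16) - 20 = 5225/16 - 20 = 4905/16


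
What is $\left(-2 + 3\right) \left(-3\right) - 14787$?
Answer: $-14790$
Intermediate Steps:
$\left(-2 + 3\right) \left(-3\right) - 14787 = 1 \left(-3\right) - 14787 = -3 - 14787 = -14790$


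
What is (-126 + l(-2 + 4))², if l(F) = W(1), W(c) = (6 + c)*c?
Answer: 14161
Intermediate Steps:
W(c) = c*(6 + c)
l(F) = 7 (l(F) = 1*(6 + 1) = 1*7 = 7)
(-126 + l(-2 + 4))² = (-126 + 7)² = (-119)² = 14161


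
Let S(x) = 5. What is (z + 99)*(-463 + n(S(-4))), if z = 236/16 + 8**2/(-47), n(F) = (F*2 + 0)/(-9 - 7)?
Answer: -78367461/1504 ≈ -52106.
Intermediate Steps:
n(F) = -F/8 (n(F) = (2*F + 0)/(-16) = (2*F)*(-1/16) = -F/8)
z = 2517/188 (z = 236*(1/16) + 64*(-1/47) = 59/4 - 64/47 = 2517/188 ≈ 13.388)
(z + 99)*(-463 + n(S(-4))) = (2517/188 + 99)*(-463 - 1/8*5) = 21129*(-463 - 5/8)/188 = (21129/188)*(-3709/8) = -78367461/1504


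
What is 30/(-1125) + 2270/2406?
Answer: 9191/10025 ≈ 0.91681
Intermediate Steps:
30/(-1125) + 2270/2406 = 30*(-1/1125) + 2270*(1/2406) = -2/75 + 1135/1203 = 9191/10025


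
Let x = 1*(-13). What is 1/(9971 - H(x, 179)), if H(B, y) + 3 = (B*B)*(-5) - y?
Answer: 1/10998 ≈ 9.0926e-5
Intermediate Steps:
x = -13
H(B, y) = -3 - y - 5*B² (H(B, y) = -3 + ((B*B)*(-5) - y) = -3 + (B²*(-5) - y) = -3 + (-5*B² - y) = -3 + (-y - 5*B²) = -3 - y - 5*B²)
1/(9971 - H(x, 179)) = 1/(9971 - (-3 - 1*179 - 5*(-13)²)) = 1/(9971 - (-3 - 179 - 5*169)) = 1/(9971 - (-3 - 179 - 845)) = 1/(9971 - 1*(-1027)) = 1/(9971 + 1027) = 1/10998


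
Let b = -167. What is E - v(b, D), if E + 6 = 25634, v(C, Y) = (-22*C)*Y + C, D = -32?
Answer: 143363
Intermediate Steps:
v(C, Y) = C - 22*C*Y (v(C, Y) = -22*C*Y + C = C - 22*C*Y)
E = 25628 (E = -6 + 25634 = 25628)
E - v(b, D) = 25628 - (-167)*(1 - 22*(-32)) = 25628 - (-167)*(1 + 704) = 25628 - (-167)*705 = 25628 - 1*(-117735) = 25628 + 117735 = 143363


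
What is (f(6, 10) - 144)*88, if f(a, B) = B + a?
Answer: -11264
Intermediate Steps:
(f(6, 10) - 144)*88 = ((10 + 6) - 144)*88 = (16 - 144)*88 = -128*88 = -11264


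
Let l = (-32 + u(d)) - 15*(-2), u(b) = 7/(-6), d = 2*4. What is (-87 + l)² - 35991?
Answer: -1002995/36 ≈ -27861.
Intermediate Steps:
d = 8
u(b) = -7/6 (u(b) = 7*(-⅙) = -7/6)
l = -19/6 (l = (-32 - 7/6) - 15*(-2) = -199/6 + 30 = -19/6 ≈ -3.1667)
(-87 + l)² - 35991 = (-87 - 19/6)² - 35991 = (-541/6)² - 35991 = 292681/36 - 35991 = -1002995/36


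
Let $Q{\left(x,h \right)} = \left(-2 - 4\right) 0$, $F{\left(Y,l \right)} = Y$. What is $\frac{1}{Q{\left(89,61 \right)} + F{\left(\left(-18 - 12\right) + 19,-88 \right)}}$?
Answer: $- \frac{1}{11} \approx -0.090909$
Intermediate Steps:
$Q{\left(x,h \right)} = 0$ ($Q{\left(x,h \right)} = \left(-6\right) 0 = 0$)
$\frac{1}{Q{\left(89,61 \right)} + F{\left(\left(-18 - 12\right) + 19,-88 \right)}} = \frac{1}{0 + \left(\left(-18 - 12\right) + 19\right)} = \frac{1}{0 + \left(-30 + 19\right)} = \frac{1}{0 - 11} = \frac{1}{-11} = - \frac{1}{11}$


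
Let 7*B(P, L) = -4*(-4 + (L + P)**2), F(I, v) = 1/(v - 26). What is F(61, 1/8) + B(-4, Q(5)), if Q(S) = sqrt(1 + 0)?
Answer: -4196/1449 ≈ -2.8958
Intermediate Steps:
Q(S) = 1 (Q(S) = sqrt(1) = 1)
F(I, v) = 1/(-26 + v)
B(P, L) = 16/7 - 4*(L + P)**2/7 (B(P, L) = (-4*(-4 + (L + P)**2))/7 = (16 - 4*(L + P)**2)/7 = 16/7 - 4*(L + P)**2/7)
F(61, 1/8) + B(-4, Q(5)) = 1/(-26 + 1/8) + (16/7 - 4*(1 - 4)**2/7) = 1/(-26 + 1/8) + (16/7 - 4/7*(-3)**2) = 1/(-207/8) + (16/7 - 4/7*9) = -8/207 + (16/7 - 36/7) = -8/207 - 20/7 = -4196/1449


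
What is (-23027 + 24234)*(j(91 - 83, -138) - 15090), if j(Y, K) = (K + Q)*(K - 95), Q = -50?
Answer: 34657798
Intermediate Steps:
j(Y, K) = (-95 + K)*(-50 + K) (j(Y, K) = (K - 50)*(K - 95) = (-50 + K)*(-95 + K) = (-95 + K)*(-50 + K))
(-23027 + 24234)*(j(91 - 83, -138) - 15090) = (-23027 + 24234)*((4750 + (-138)**2 - 145*(-138)) - 15090) = 1207*((4750 + 19044 + 20010) - 15090) = 1207*(43804 - 15090) = 1207*28714 = 34657798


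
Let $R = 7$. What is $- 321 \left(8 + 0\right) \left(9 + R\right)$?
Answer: $-41088$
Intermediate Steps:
$- 321 \left(8 + 0\right) \left(9 + R\right) = - 321 \left(8 + 0\right) \left(9 + 7\right) = - 321 \cdot 8 \cdot 16 = \left(-321\right) 128 = -41088$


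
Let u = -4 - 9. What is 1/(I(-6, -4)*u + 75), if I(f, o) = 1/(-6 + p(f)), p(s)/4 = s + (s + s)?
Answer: 6/451 ≈ 0.013304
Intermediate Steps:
p(s) = 12*s (p(s) = 4*(s + (s + s)) = 4*(s + 2*s) = 4*(3*s) = 12*s)
u = -13
I(f, o) = 1/(-6 + 12*f)
1/(I(-6, -4)*u + 75) = 1/((1/(6*(-1 + 2*(-6))))*(-13) + 75) = 1/((1/(6*(-1 - 12)))*(-13) + 75) = 1/(((⅙)/(-13))*(-13) + 75) = 1/(((⅙)*(-1/13))*(-13) + 75) = 1/(-1/78*(-13) + 75) = 1/(⅙ + 75) = 1/(451/6) = 6/451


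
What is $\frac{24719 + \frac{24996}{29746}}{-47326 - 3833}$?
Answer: $- \frac{367658185}{760887807} \approx -0.4832$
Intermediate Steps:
$\frac{24719 + \frac{24996}{29746}}{-47326 - 3833} = \frac{24719 + 24996 \cdot \frac{1}{29746}}{-51159} = \left(24719 + \frac{12498}{14873}\right) \left(- \frac{1}{51159}\right) = \frac{367658185}{14873} \left(- \frac{1}{51159}\right) = - \frac{367658185}{760887807}$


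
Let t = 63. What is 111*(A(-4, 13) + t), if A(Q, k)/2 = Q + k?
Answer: 8991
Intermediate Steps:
A(Q, k) = 2*Q + 2*k (A(Q, k) = 2*(Q + k) = 2*Q + 2*k)
111*(A(-4, 13) + t) = 111*((2*(-4) + 2*13) + 63) = 111*((-8 + 26) + 63) = 111*(18 + 63) = 111*81 = 8991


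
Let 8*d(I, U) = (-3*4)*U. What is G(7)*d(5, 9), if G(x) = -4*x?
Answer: 378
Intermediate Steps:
d(I, U) = -3*U/2 (d(I, U) = ((-3*4)*U)/8 = (-12*U)/8 = -3*U/2)
G(7)*d(5, 9) = (-4*7)*(-3/2*9) = -28*(-27/2) = 378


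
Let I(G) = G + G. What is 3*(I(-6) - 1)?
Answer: -39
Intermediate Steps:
I(G) = 2*G
3*(I(-6) - 1) = 3*(2*(-6) - 1) = 3*(-12 - 1) = 3*(-13) = -39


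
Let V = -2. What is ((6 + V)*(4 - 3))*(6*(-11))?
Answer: -264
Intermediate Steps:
((6 + V)*(4 - 3))*(6*(-11)) = ((6 - 2)*(4 - 3))*(6*(-11)) = (4*1)*(-66) = 4*(-66) = -264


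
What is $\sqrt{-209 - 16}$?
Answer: $15 i \approx 15.0 i$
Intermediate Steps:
$\sqrt{-209 - 16} = \sqrt{-225} = 15 i$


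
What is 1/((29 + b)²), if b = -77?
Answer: 1/2304 ≈ 0.00043403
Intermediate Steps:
1/((29 + b)²) = 1/((29 - 77)²) = 1/((-48)²) = 1/2304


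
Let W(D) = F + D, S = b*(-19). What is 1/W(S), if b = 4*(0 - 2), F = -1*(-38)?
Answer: 1/190 ≈ 0.0052632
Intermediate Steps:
F = 38
b = -8 (b = 4*(-2) = -8)
S = 152 (S = -8*(-19) = 152)
W(D) = 38 + D
1/W(S) = 1/(38 + 152) = 1/190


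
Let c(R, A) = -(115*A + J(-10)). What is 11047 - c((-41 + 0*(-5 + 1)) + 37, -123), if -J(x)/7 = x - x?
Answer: -3098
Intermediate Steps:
J(x) = 0 (J(x) = -7*(x - x) = -7*0 = 0)
c(R, A) = -115*A (c(R, A) = -(115*A + 0) = -115*A)
11047 - c((-41 + 0*(-5 + 1)) + 37, -123) = 11047 - (-115)*(-123) = 11047 - 1*14145 = 11047 - 14145 = -3098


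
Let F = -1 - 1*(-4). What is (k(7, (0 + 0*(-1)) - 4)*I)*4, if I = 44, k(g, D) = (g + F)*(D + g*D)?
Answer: -56320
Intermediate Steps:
F = 3 (F = -1 + 4 = 3)
k(g, D) = (3 + g)*(D + D*g) (k(g, D) = (g + 3)*(D + g*D) = (3 + g)*(D + D*g))
(k(7, (0 + 0*(-1)) - 4)*I)*4 = ((((0 + 0*(-1)) - 4)*(3 + 7² + 4*7))*44)*4 = ((((0 + 0) - 4)*(3 + 49 + 28))*44)*4 = (((0 - 4)*80)*44)*4 = (-4*80*44)*4 = -320*44*4 = -14080*4 = -56320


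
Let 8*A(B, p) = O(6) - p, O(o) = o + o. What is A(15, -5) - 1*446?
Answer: -3551/8 ≈ -443.88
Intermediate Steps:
O(o) = 2*o
A(B, p) = 3/2 - p/8 (A(B, p) = (2*6 - p)/8 = (12 - p)/8 = 3/2 - p/8)
A(15, -5) - 1*446 = (3/2 - 1/8*(-5)) - 1*446 = (3/2 + 5/8) - 446 = 17/8 - 446 = -3551/8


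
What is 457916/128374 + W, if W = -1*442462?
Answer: -28400079436/64187 ≈ -4.4246e+5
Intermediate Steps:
W = -442462
457916/128374 + W = 457916/128374 - 442462 = 457916*(1/128374) - 442462 = 228958/64187 - 442462 = -28400079436/64187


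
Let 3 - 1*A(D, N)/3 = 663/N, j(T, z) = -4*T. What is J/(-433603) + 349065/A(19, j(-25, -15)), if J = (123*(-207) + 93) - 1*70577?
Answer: -1681717626155/52465963 ≈ -32054.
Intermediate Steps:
J = -95945 (J = (-25461 + 93) - 70577 = -25368 - 70577 = -95945)
A(D, N) = 9 - 1989/N
J/(-433603) + 349065/A(19, j(-25, -15)) = -95945/(-433603) + 349065/(9 - 1989/((-4*(-25)))) = -95945*(-1/433603) + 349065/(9 - 1989/100) = 95945/433603 + 349065/(9 - 1989*1/100) = 95945/433603 + 349065/(9 - 1989/100) = 95945/433603 + 349065/(-1089/100) = 95945/433603 + 349065*(-100/1089) = 95945/433603 - 3878500/121 = -1681717626155/52465963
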